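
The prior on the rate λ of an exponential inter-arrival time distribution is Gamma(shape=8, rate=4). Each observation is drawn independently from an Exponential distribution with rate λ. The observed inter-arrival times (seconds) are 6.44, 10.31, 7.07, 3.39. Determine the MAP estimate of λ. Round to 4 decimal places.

The Exponential(rate=λ) likelihood is ∝ λ^n e^(−λΣtᵢ). Here n = 4 and Σtᵢ = 6.44 + 10.31 + 7.07 + 3.39 = 27.21.
Posterior ∝ λ^7e^(−4λ) · λ^4e^(−27.21λ) = λ^11e^(−31.21λ), i.e. Gamma(12, 31.21).
Mode = (a−1)/b = 11/31.21 ≈ 0.3525.

λ̂_MAP = 0.3525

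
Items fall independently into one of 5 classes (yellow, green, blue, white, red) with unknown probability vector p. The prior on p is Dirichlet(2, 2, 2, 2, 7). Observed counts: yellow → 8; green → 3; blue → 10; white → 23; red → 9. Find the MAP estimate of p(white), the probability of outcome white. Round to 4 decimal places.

The posterior is Dirichlet(αᵢ + nᵢ) = Dirichlet(10, 5, 12, 25, 16).
For a Dirichlet(a₁,…,a_K) with all aᵢ > 1, the mode has j-th component (aⱼ − 1)/(Σaᵢ − K).
Here Σaᵢ = 68 and K = 5, so p(white) = (25 − 1)/(68 − 5) = 24/63 ≈ 0.3810.

MAP estimate of p(white) = 0.3810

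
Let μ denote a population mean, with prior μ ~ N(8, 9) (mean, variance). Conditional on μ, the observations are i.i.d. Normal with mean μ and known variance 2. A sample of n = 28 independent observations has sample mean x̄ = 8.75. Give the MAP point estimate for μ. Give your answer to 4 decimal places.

n = 28, x̄ = 8.75.
For a Normal prior and Normal likelihood with known variance, the posterior is Normal; its mode equals its mean, the precision-weighted average.
Prior precision 1/σ₀² = 1/9; data precision n/σ² = 28/2 = 14.
μ̂ = ((1/9)·8 + 14·8.75) / (1/9 + 14) = (2221/18)/(127/9) = 2221/254 ≈ 8.7441.

μ̂_MAP = 8.7441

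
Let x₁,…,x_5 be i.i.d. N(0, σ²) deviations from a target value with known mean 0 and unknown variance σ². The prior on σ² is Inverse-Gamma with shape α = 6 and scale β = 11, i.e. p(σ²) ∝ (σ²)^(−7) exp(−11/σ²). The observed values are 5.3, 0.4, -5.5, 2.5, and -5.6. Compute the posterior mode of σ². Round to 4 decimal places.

σ̂²_MAP = 6.2163

Sum of squared deviations about the known mean: SS = (5.3−0)² + (0.4−0)² + (-5.5−0)² + (2.5−0)² + (-5.6−0)² = 96.11.
The Normal likelihood contributes (σ²)^(−n/2) exp(−SS/(2σ²)), so the posterior is Inverse-Gamma(α + n/2, β + SS/2) = Inverse-Gamma(8.5, 59.055).
The mode of Inverse-Gamma(a, b) is b/(a+1) = 59.055/9.5 ≈ 6.2163.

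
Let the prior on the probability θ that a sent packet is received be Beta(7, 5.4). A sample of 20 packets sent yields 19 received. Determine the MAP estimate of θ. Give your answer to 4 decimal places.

Prior: Beta(7, 5.4).
Data: 19 successes in 20 trials. The binomial likelihood contributes θ^19(1−θ)^1, so the posterior is Beta(7+19, 5.4+1) = Beta(26, 6.4).
For Beta(a, b) with a, b > 1 the mode is (a−1)/(a+b−2) = 25/30.4 ≈ 0.8224.

θ̂_MAP = 0.8224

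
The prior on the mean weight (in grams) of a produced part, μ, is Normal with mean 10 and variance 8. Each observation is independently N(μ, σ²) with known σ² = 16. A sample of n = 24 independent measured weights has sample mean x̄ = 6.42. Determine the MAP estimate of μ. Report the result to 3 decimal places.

n = 24, x̄ = 6.42.
For a Normal prior and Normal likelihood with known variance, the posterior is Normal; its mode equals its mean, the precision-weighted average.
Prior precision 1/σ₀² = 1/8 = 0.125; data precision n/σ² = 24/16 = 1.5.
μ̂ = (0.125·10 + 1.5·6.42) / (0.125 + 1.5) = 10.88/1.625 = 2176/325 ≈ 6.695.

μ̂_MAP = 6.695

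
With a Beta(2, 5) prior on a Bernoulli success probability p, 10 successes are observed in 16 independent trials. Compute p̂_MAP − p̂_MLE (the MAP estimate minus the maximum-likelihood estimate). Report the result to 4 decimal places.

Posterior is Beta(12, 11); MAP = (12−1)/(23−2) = 11/21 ≈ 0.52381.
MLE ignores the prior: p̂_MLE = k/n = 10/16 ≈ 0.62500.
Difference = 11/21 − 10/16 = -17/168 ≈ -0.1012.

MAP − MLE = -0.1012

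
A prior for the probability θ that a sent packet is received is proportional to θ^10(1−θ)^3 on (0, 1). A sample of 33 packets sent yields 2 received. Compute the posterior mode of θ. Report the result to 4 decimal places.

θ̂_MAP = 0.2609

The prior density ∝ θ^10(1−θ)^3 is the kernel of Beta(11, 4).
Data: 2 successes in 33 trials. The binomial likelihood contributes θ^2(1−θ)^31, so the posterior is Beta(11+2, 4+31) = Beta(13, 35).
For Beta(a, b) with a, b > 1 the mode is (a−1)/(a+b−2) = 12/46 ≈ 0.2609.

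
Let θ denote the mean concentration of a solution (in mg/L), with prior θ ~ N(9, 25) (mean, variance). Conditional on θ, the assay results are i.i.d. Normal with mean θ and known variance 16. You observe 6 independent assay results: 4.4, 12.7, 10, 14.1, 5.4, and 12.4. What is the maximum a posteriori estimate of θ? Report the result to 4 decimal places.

θ̂_MAP = 9.7530

n = 6; x̄ = (4.4 + 12.7 + 10 + 14.1 + 5.4 + 12.4)/6 = 59/6 = 59/6 ≈ 9.8333.
For a Normal prior and Normal likelihood with known variance, the posterior is Normal; its mode equals its mean, the precision-weighted average.
Prior precision 1/σ₀² = 1/25 = 0.04; data precision n/σ² = 6/16 = 0.375.
θ̂ = (0.04·9 + 0.375·(59/6)) / (0.04 + 0.375) = 4.0475/0.415 = 1619/166 ≈ 9.7530.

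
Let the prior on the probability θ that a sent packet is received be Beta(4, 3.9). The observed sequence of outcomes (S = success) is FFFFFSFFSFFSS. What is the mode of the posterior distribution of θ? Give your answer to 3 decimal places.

Prior: Beta(4, 3.9).
Data: 4 successes in 13 trials (from the sequence). The binomial likelihood contributes θ^4(1−θ)^9, so the posterior is Beta(4+4, 3.9+9) = Beta(8, 12.9).
For Beta(a, b) with a, b > 1 the mode is (a−1)/(a+b−2) = 7/18.9 ≈ 0.370.

θ̂_MAP = 0.370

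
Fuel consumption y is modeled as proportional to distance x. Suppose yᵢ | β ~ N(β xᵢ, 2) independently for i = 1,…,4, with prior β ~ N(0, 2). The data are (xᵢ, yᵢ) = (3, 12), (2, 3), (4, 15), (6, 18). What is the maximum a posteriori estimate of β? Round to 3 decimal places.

β̂_MAP = 3.182

log p(β | y) = −Σ(yᵢ − βxᵢ)²/(2·2) − β²/(2·2) + const.
Setting the derivative to zero: Σxᵢ(yᵢ − βxᵢ)/2 − β/2 = 0, so β = Σxᵢyᵢ / (Σxᵢ² + σ²/τ²).
Σxᵢyᵢ = 3·12 + 2·3 + 4·15 + 6·18 = 210; Σxᵢ² = 65; σ²/τ² = 1.
β̂_MAP = 210 / (65 + 1) = 210/66 ≈ 3.182.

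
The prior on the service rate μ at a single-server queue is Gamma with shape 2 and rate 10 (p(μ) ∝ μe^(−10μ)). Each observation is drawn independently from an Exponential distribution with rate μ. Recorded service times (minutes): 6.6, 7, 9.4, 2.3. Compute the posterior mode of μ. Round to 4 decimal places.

μ̂_MAP = 0.1416

The Exponential(rate=μ) likelihood is ∝ μ^n e^(−μΣtᵢ). Here n = 4 and Σtᵢ = 6.6 + 7 + 9.4 + 2.3 = 25.3.
Posterior ∝ μe^(−10μ) · μ^4e^(−25.3μ) = μ^5e^(−35.3μ), i.e. Gamma(6, 35.3).
Mode = (a−1)/b = 5/35.3 ≈ 0.1416.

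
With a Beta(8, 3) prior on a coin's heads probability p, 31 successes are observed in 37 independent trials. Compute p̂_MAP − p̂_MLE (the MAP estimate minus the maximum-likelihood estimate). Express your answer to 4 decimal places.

MAP − MLE = -0.0118

Posterior is Beta(39, 9); MAP = (39−1)/(48−2) = 38/46 ≈ 0.82609.
MLE ignores the prior: p̂_MLE = k/n = 31/37 ≈ 0.83784.
Difference = 38/46 − 31/37 = -10/851 ≈ -0.0118.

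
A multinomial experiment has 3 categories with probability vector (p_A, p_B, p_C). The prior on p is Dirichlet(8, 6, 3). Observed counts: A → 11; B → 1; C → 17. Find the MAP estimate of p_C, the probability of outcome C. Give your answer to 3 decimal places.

MAP estimate of p_C = 0.442

The posterior is Dirichlet(αᵢ + nᵢ) = Dirichlet(19, 7, 20).
For a Dirichlet(a₁,…,a_K) with all aᵢ > 1, the mode has j-th component (aⱼ − 1)/(Σaᵢ − K).
Here Σaᵢ = 46 and K = 3, so p_C = (20 − 1)/(46 − 3) = 19/43 ≈ 0.442.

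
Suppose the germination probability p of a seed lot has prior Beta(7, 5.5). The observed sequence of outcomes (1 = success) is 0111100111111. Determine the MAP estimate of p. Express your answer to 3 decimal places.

Prior: Beta(7, 5.5).
Data: 10 successes in 13 trials (from the sequence). The binomial likelihood contributes p^10(1−p)^3, so the posterior is Beta(7+10, 5.5+3) = Beta(17, 8.5).
For Beta(a, b) with a, b > 1 the mode is (a−1)/(a+b−2) = 16/23.5 ≈ 0.681.

p̂_MAP = 0.681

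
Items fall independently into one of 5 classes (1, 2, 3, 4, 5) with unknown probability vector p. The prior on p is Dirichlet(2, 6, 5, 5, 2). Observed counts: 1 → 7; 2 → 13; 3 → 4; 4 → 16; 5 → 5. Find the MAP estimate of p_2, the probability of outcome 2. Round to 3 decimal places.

MAP estimate: 0.300

The posterior is Dirichlet(αᵢ + nᵢ) = Dirichlet(9, 19, 9, 21, 7).
For a Dirichlet(a₁,…,a_K) with all aᵢ > 1, the mode has j-th component (aⱼ − 1)/(Σaᵢ − K).
Here Σaᵢ = 65 and K = 5, so p_2 = (19 − 1)/(65 − 5) = 18/60 ≈ 0.300.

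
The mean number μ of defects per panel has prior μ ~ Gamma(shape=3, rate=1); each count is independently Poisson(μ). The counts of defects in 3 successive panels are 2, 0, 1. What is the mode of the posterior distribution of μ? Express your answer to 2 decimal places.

μ̂_MAP = 1.25

Σxᵢ = 2+0+1 = 3, with n = 3.
Posterior ∝ μ^2e^(−1μ) · μ^3e^(−3μ) = μ^5e^(−4μ), i.e. Gamma(shape=6, rate=4).
The mode of a Gamma(a, b) with a ≥ 1 (shape–rate) is (a−1)/b = 5/4 ≈ 1.25.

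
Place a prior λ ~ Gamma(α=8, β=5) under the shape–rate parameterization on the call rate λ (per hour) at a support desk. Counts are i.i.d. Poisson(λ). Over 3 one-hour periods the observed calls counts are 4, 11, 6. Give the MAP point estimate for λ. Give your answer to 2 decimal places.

Σxᵢ = 4+11+6 = 21, with n = 3.
Posterior ∝ λ^7e^(−5λ) · λ^21e^(−3λ) = λ^28e^(−8λ), i.e. Gamma(shape=29, rate=8).
The mode of a Gamma(a, b) with a ≥ 1 (shape–rate) is (a−1)/b = 28/8 ≈ 3.50.

λ̂_MAP = 3.50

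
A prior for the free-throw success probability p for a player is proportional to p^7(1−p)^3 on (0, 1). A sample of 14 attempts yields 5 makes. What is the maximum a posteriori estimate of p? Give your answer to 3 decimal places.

The prior density ∝ p^7(1−p)^3 is the kernel of Beta(8, 4).
Data: 5 successes in 14 trials. The binomial likelihood contributes p^5(1−p)^9, so the posterior is Beta(8+5, 4+9) = Beta(13, 13).
For Beta(a, b) with a, b > 1 the mode is (a−1)/(a+b−2) = 12/24 ≈ 0.500.

p̂_MAP = 0.500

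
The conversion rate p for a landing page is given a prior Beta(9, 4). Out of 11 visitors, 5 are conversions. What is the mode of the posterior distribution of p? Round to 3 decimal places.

Prior: Beta(9, 4).
Data: 5 successes in 11 trials. The binomial likelihood contributes p^5(1−p)^6, so the posterior is Beta(9+5, 4+6) = Beta(14, 10).
For Beta(a, b) with a, b > 1 the mode is (a−1)/(a+b−2) = 13/22 ≈ 0.591.

p̂_MAP = 0.591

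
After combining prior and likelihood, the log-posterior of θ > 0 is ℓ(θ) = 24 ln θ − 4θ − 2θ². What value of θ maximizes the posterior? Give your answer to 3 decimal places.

θ̂_MAP = 2.000

ℓ'(θ) = 24/θ − 4 − 4θ. Setting this to zero and multiplying by θ: 4θ² + 4θ − 24 = 0.
θ = (−4 + √(4² + 4·4·24)) / (2·4) = (−4 + √400) / 8 = (−4 + 20)/8 = 2.
ℓ''(θ) = −24/θ² − 4 < 0, confirming a maximum.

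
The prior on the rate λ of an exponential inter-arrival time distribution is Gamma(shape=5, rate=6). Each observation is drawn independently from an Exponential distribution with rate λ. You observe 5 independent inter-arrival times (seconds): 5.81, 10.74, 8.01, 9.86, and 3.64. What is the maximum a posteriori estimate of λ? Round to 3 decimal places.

The Exponential(rate=λ) likelihood is ∝ λ^n e^(−λΣtᵢ). Here n = 5 and Σtᵢ = 5.81 + 10.74 + 8.01 + 9.86 + 3.64 = 38.06.
Posterior ∝ λ^4e^(−6λ) · λ^5e^(−38.06λ) = λ^9e^(−44.06λ), i.e. Gamma(10, 44.06).
Mode = (a−1)/b = 9/44.06 ≈ 0.204.

λ̂_MAP = 0.204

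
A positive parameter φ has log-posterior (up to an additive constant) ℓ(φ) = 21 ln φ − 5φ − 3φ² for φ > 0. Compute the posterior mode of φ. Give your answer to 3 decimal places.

ℓ'(φ) = 21/φ − 5 − 6φ. Setting this to zero and multiplying by φ: 6φ² + 5φ − 21 = 0.
φ = (−5 + √(5² + 4·6·21)) / (2·6) = (−5 + √529) / 12 = (−5 + 23)/12 = 3/2.
ℓ''(φ) = −21/φ² − 6 < 0, confirming a maximum.

φ̂_MAP = 1.500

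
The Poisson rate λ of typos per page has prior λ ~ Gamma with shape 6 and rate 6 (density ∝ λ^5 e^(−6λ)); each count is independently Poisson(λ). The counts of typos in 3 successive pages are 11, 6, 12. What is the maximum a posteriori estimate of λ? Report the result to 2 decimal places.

λ̂_MAP = 3.78

Σxᵢ = 11+6+12 = 29, with n = 3.
Posterior ∝ λ^5e^(−6λ) · λ^29e^(−3λ) = λ^34e^(−9λ), i.e. Gamma(shape=35, rate=9).
The mode of a Gamma(a, b) with a ≥ 1 (shape–rate) is (a−1)/b = 34/9 ≈ 3.78.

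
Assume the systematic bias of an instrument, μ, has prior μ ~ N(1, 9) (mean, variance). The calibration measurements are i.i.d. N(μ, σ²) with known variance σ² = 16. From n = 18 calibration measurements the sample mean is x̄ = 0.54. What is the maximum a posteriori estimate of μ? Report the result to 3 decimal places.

n = 18, x̄ = 0.54.
For a Normal prior and Normal likelihood with known variance, the posterior is Normal; its mode equals its mean, the precision-weighted average.
Prior precision 1/σ₀² = 1/9; data precision n/σ² = 18/16 = 1.125.
μ̂ = ((1/9)·1 + 1.125·0.54) / (1/9 + 1.125) = (2587/3600)/(89/72) = 2587/4450 ≈ 0.581.

μ̂_MAP = 0.581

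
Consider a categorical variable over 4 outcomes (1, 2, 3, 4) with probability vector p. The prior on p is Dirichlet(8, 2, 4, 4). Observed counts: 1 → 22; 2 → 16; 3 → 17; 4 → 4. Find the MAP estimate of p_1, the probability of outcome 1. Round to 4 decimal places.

The posterior is Dirichlet(αᵢ + nᵢ) = Dirichlet(30, 18, 21, 8).
For a Dirichlet(a₁,…,a_K) with all aᵢ > 1, the mode has j-th component (aⱼ − 1)/(Σaᵢ − K).
Here Σaᵢ = 77 and K = 4, so p_1 = (30 − 1)/(77 − 4) = 29/73 ≈ 0.3973.

MAP estimate: 0.3973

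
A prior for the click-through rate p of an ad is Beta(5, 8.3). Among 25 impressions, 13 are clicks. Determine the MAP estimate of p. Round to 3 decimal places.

p̂_MAP = 0.468

Prior: Beta(5, 8.3).
Data: 13 successes in 25 trials. The binomial likelihood contributes p^13(1−p)^12, so the posterior is Beta(5+13, 8.3+12) = Beta(18, 20.3).
For Beta(a, b) with a, b > 1 the mode is (a−1)/(a+b−2) = 17/36.3 ≈ 0.468.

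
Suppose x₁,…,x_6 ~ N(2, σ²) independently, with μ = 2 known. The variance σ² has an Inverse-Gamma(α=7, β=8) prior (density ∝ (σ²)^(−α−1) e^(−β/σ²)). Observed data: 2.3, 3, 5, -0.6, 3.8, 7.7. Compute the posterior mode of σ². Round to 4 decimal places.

σ̂²_MAP = 3.1173

Sum of squared deviations about the known mean: SS = (2.3−2)² + (3−2)² + (5−2)² + (-0.6−2)² + (3.8−2)² + (7.7−2)² = 52.58.
The Normal likelihood contributes (σ²)^(−n/2) exp(−SS/(2σ²)), so the posterior is Inverse-Gamma(α + n/2, β + SS/2) = Inverse-Gamma(10, 34.29).
The mode of Inverse-Gamma(a, b) is b/(a+1) = 34.29/11 ≈ 3.1173.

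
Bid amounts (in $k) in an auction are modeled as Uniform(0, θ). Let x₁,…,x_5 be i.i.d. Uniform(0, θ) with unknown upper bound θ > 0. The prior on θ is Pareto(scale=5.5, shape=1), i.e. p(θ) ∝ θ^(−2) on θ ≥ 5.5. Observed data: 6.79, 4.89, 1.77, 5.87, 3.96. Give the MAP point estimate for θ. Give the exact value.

θ̂_MAP = 6.79

The Uniform(0, θ) likelihood is θ^(−n) for θ ≥ max(xᵢ), zero otherwise. Here max(xᵢ) = 6.79.
Posterior ∝ θ^(−2) · θ^(−5) = θ^(−7) on θ ≥ max(5.5, 6.79) = 6.79.
This density is strictly decreasing in θ, so the posterior mode lies at the lower boundary of the support.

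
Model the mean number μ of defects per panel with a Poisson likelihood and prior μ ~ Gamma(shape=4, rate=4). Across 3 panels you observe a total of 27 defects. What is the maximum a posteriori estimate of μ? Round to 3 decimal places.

μ̂_MAP = 4.286

Σxᵢ = 27, n = 3.
Posterior ∝ μ^3e^(−4μ) · μ^27e^(−3μ) = μ^30e^(−7μ), i.e. Gamma(shape=31, rate=7).
The mode of a Gamma(a, b) with a ≥ 1 (shape–rate) is (a−1)/b = 30/7 ≈ 4.286.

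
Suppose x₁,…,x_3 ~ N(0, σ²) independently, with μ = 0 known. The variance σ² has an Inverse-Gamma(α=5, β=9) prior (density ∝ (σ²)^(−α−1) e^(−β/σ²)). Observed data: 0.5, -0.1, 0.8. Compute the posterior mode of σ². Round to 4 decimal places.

Sum of squared deviations about the known mean: SS = (0.5−0)² + (-0.1−0)² + (0.8−0)² = 0.9.
The Normal likelihood contributes (σ²)^(−n/2) exp(−SS/(2σ²)), so the posterior is Inverse-Gamma(α + n/2, β + SS/2) = Inverse-Gamma(6.5, 9.45).
The mode of Inverse-Gamma(a, b) is b/(a+1) = 9.45/7.5 ≈ 1.2600.

σ̂²_MAP = 1.2600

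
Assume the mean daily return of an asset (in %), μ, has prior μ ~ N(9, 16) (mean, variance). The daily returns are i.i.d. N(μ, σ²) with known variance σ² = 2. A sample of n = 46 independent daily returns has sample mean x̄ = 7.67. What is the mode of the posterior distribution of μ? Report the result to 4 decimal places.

μ̂_MAP = 7.6736

n = 46, x̄ = 7.67.
For a Normal prior and Normal likelihood with known variance, the posterior is Normal; its mode equals its mean, the precision-weighted average.
Prior precision 1/σ₀² = 1/16 = 0.0625; data precision n/σ² = 46/2 = 23.
μ̂ = (0.0625·9 + 23·7.67) / (0.0625 + 23) = 176.9725/23.0625 = 70789/9225 ≈ 7.6736.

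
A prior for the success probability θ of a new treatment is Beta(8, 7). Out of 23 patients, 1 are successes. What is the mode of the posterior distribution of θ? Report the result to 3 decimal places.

θ̂_MAP = 0.222

Prior: Beta(8, 7).
Data: 1 success in 23 trials. The binomial likelihood contributes θ(1−θ)^22, so the posterior is Beta(8+1, 7+22) = Beta(9, 29).
For Beta(a, b) with a, b > 1 the mode is (a−1)/(a+b−2) = 8/36 ≈ 0.222.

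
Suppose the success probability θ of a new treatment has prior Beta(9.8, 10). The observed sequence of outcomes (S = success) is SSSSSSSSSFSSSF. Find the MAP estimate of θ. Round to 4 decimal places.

Prior: Beta(9.8, 10).
Data: 12 successes in 14 trials (from the sequence). The binomial likelihood contributes θ^12(1−θ)^2, so the posterior is Beta(9.8+12, 10+2) = Beta(21.8, 12).
For Beta(a, b) with a, b > 1 the mode is (a−1)/(a+b−2) = 20.8/31.8 ≈ 0.6541.

θ̂_MAP = 0.6541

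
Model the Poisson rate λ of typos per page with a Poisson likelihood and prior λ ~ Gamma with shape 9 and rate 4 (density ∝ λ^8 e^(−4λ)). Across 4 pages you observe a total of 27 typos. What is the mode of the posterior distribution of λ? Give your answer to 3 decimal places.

Σxᵢ = 27, n = 4.
Posterior ∝ λ^8e^(−4λ) · λ^27e^(−4λ) = λ^35e^(−8λ), i.e. Gamma(shape=36, rate=8).
The mode of a Gamma(a, b) with a ≥ 1 (shape–rate) is (a−1)/b = 35/8 ≈ 4.375.

λ̂_MAP = 4.375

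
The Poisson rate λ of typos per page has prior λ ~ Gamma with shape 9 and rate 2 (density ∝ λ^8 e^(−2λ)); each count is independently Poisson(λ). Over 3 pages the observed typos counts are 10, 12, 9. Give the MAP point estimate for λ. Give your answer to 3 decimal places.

Σxᵢ = 10+12+9 = 31, with n = 3.
Posterior ∝ λ^8e^(−2λ) · λ^31e^(−3λ) = λ^39e^(−5λ), i.e. Gamma(shape=40, rate=5).
The mode of a Gamma(a, b) with a ≥ 1 (shape–rate) is (a−1)/b = 39/5 ≈ 7.800.

λ̂_MAP = 7.800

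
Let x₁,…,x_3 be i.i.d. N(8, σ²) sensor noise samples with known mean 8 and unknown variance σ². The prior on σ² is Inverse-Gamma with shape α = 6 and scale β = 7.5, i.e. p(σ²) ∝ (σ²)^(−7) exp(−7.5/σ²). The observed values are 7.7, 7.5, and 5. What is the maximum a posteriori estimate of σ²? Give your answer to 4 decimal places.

Sum of squared deviations about the known mean: SS = (7.7−8)² + (7.5−8)² + (5−8)² = 9.34.
The Normal likelihood contributes (σ²)^(−n/2) exp(−SS/(2σ²)), so the posterior is Inverse-Gamma(α + n/2, β + SS/2) = Inverse-Gamma(7.5, 12.17).
The mode of Inverse-Gamma(a, b) is b/(a+1) = 12.17/8.5 ≈ 1.4318.

σ̂²_MAP = 1.4318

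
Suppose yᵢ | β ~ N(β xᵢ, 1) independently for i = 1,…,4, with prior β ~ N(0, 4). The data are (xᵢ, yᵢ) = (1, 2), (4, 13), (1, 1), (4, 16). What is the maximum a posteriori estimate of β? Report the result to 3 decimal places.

log p(β | y) = −Σ(yᵢ − βxᵢ)²/(2·1) − β²/(2·4) + const.
Setting the derivative to zero: Σxᵢ(yᵢ − βxᵢ)/1 − β/4 = 0, so β = Σxᵢyᵢ / (Σxᵢ² + σ²/τ²).
Σxᵢyᵢ = 1·2 + 4·13 + 1·1 + 4·16 = 119; Σxᵢ² = 34; σ²/τ² = 0.25.
β̂_MAP = 119 / (34 + 0.25) = 119/34.25 ≈ 3.474.

β̂_MAP = 3.474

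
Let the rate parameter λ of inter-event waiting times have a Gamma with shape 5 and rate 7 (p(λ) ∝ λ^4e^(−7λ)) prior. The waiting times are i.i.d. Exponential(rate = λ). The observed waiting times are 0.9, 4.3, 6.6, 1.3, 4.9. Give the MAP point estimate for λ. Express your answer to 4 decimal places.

λ̂_MAP = 0.3600

The Exponential(rate=λ) likelihood is ∝ λ^n e^(−λΣtᵢ). Here n = 5 and Σtᵢ = 0.9 + 4.3 + 6.6 + 1.3 + 4.9 = 18.
Posterior ∝ λ^4e^(−7λ) · λ^5e^(−18λ) = λ^9e^(−25λ), i.e. Gamma(10, 25).
Mode = (a−1)/b = 9/25 ≈ 0.3600.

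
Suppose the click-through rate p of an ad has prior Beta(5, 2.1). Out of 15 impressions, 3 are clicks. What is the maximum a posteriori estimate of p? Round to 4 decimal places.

p̂_MAP = 0.3483

Prior: Beta(5, 2.1).
Data: 3 successes in 15 trials. The binomial likelihood contributes p^3(1−p)^12, so the posterior is Beta(5+3, 2.1+12) = Beta(8, 14.1).
For Beta(a, b) with a, b > 1 the mode is (a−1)/(a+b−2) = 7/20.1 ≈ 0.3483.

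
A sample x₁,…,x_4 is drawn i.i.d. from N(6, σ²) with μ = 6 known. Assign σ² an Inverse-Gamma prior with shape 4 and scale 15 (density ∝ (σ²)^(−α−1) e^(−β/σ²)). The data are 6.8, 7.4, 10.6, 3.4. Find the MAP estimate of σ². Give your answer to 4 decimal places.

σ̂²_MAP = 4.3229

Sum of squared deviations about the known mean: SS = (6.8−6)² + (7.4−6)² + (10.6−6)² + (3.4−6)² = 30.52.
The Normal likelihood contributes (σ²)^(−n/2) exp(−SS/(2σ²)), so the posterior is Inverse-Gamma(α + n/2, β + SS/2) = Inverse-Gamma(6, 30.26).
The mode of Inverse-Gamma(a, b) is b/(a+1) = 30.26/7 ≈ 4.3229.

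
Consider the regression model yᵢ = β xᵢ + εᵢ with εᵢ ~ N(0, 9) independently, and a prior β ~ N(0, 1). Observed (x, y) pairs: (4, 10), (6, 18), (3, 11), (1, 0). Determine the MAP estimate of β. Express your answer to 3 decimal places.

log p(β | y) = −Σ(yᵢ − βxᵢ)²/(2·9) − β²/(2·1) + const.
Setting the derivative to zero: Σxᵢ(yᵢ − βxᵢ)/9 − β/1 = 0, so β = Σxᵢyᵢ / (Σxᵢ² + σ²/τ²).
Σxᵢyᵢ = 4·10 + 6·18 + 3·11 + 1·0 = 181; Σxᵢ² = 62; σ²/τ² = 9.
β̂_MAP = 181 / (62 + 9) = 181/71 ≈ 2.549.

β̂_MAP = 2.549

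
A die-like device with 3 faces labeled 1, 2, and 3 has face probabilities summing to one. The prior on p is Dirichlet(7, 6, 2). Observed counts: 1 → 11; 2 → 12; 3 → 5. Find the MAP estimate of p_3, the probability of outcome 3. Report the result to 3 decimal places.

MAP estimate: 0.150

The posterior is Dirichlet(αᵢ + nᵢ) = Dirichlet(18, 18, 7).
For a Dirichlet(a₁,…,a_K) with all aᵢ > 1, the mode has j-th component (aⱼ − 1)/(Σaᵢ − K).
Here Σaᵢ = 43 and K = 3, so p_3 = (7 − 1)/(43 − 3) = 6/40 ≈ 0.150.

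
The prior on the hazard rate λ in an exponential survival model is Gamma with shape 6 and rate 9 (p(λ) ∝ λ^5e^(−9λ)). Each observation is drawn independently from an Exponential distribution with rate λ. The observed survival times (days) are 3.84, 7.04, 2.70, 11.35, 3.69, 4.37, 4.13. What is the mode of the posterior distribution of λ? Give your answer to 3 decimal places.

λ̂_MAP = 0.260

The Exponential(rate=λ) likelihood is ∝ λ^n e^(−λΣtᵢ). Here n = 7 and Σtᵢ = 3.84 + 7.04 + 2.70 + 11.35 + 3.69 + 4.37 + 4.13 = 37.12.
Posterior ∝ λ^5e^(−9λ) · λ^7e^(−37.12λ) = λ^12e^(−46.12λ), i.e. Gamma(13, 46.12).
Mode = (a−1)/b = 12/46.12 ≈ 0.260.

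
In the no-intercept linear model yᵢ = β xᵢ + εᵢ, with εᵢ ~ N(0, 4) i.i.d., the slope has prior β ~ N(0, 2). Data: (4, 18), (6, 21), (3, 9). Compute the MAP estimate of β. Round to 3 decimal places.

β̂_MAP = 3.571

log p(β | y) = −Σ(yᵢ − βxᵢ)²/(2·4) − β²/(2·2) + const.
Setting the derivative to zero: Σxᵢ(yᵢ − βxᵢ)/4 − β/2 = 0, so β = Σxᵢyᵢ / (Σxᵢ² + σ²/τ²).
Σxᵢyᵢ = 4·18 + 6·21 + 3·9 = 225; Σxᵢ² = 61; σ²/τ² = 2.
β̂_MAP = 225 / (61 + 2) = 225/63 ≈ 3.571.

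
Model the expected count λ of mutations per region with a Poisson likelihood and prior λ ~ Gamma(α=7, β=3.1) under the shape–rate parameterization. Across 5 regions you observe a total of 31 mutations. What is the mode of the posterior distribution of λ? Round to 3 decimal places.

Σxᵢ = 31, n = 5.
Posterior ∝ λ^6e^(−3.1λ) · λ^31e^(−5λ) = λ^37e^(−8.1λ), i.e. Gamma(shape=38, rate=8.1).
The mode of a Gamma(a, b) with a ≥ 1 (shape–rate) is (a−1)/b = 37/8.1 ≈ 4.568.

λ̂_MAP = 4.568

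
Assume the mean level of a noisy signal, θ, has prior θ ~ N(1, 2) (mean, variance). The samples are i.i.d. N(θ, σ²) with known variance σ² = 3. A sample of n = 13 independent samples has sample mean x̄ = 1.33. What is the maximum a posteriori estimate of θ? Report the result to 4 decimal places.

θ̂_MAP = 1.2959

n = 13, x̄ = 1.33.
For a Normal prior and Normal likelihood with known variance, the posterior is Normal; its mode equals its mean, the precision-weighted average.
Prior precision 1/σ₀² = 1/2 = 0.5; data precision n/σ² = 13/3.
θ̂ = (0.5·1 + (13/3)·1.33) / (0.5 + 13/3) = (1879/300)/(29/6) = 1879/1450 ≈ 1.2959.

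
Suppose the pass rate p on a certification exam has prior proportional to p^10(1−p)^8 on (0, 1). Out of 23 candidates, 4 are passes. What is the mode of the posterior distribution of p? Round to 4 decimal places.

p̂_MAP = 0.3415

The prior density ∝ p^10(1−p)^8 is the kernel of Beta(11, 9).
Data: 4 successes in 23 trials. The binomial likelihood contributes p^4(1−p)^19, so the posterior is Beta(11+4, 9+19) = Beta(15, 28).
For Beta(a, b) with a, b > 1 the mode is (a−1)/(a+b−2) = 14/41 ≈ 0.3415.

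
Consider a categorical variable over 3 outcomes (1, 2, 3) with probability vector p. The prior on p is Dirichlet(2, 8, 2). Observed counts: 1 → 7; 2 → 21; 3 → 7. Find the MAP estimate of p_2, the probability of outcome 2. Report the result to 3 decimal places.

MAP estimate: 0.636

The posterior is Dirichlet(αᵢ + nᵢ) = Dirichlet(9, 29, 9).
For a Dirichlet(a₁,…,a_K) with all aᵢ > 1, the mode has j-th component (aⱼ − 1)/(Σaᵢ − K).
Here Σaᵢ = 47 and K = 3, so p_2 = (29 − 1)/(47 − 3) = 28/44 ≈ 0.636.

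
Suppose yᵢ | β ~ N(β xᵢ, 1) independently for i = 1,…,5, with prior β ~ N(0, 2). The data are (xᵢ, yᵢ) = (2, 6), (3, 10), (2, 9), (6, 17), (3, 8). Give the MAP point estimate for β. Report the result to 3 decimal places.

β̂_MAP = 2.976

log p(β | y) = −Σ(yᵢ − βxᵢ)²/(2·1) − β²/(2·2) + const.
Setting the derivative to zero: Σxᵢ(yᵢ − βxᵢ)/1 − β/2 = 0, so β = Σxᵢyᵢ / (Σxᵢ² + σ²/τ²).
Σxᵢyᵢ = 2·6 + 3·10 + 2·9 + 6·17 + 3·8 = 186; Σxᵢ² = 62; σ²/τ² = 0.5.
β̂_MAP = 186 / (62 + 0.5) = 186/62.5 ≈ 2.976.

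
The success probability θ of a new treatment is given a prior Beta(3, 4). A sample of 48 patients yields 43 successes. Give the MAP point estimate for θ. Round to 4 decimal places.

Prior: Beta(3, 4).
Data: 43 successes in 48 trials. The binomial likelihood contributes θ^43(1−θ)^5, so the posterior is Beta(3+43, 4+5) = Beta(46, 9).
For Beta(a, b) with a, b > 1 the mode is (a−1)/(a+b−2) = 45/53 ≈ 0.8491.

θ̂_MAP = 0.8491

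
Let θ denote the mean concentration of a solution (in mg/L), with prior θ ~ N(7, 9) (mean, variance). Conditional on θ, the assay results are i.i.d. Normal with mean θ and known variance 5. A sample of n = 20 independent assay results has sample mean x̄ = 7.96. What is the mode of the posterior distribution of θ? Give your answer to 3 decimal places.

θ̂_MAP = 7.934

n = 20, x̄ = 7.96.
For a Normal prior and Normal likelihood with known variance, the posterior is Normal; its mode equals its mean, the precision-weighted average.
Prior precision 1/σ₀² = 1/9; data precision n/σ² = 20/5 = 4.
θ̂ = ((1/9)·7 + 4·7.96) / (1/9 + 4) = (7339/225)/(37/9) = 7339/925 ≈ 7.934.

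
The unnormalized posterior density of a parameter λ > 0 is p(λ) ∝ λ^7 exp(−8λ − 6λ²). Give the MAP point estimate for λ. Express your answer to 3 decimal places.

ℓ'(λ) = 7/λ − 8 − 12λ. Setting this to zero and multiplying by λ: 12λ² + 8λ − 7 = 0.
λ = (−8 + √(8² + 4·12·7)) / (2·12) = (−8 + √400) / 24 = (−8 + 20)/24 = 1/2.
ℓ''(λ) = −7/λ² − 12 < 0, confirming a maximum.

λ̂_MAP = 0.500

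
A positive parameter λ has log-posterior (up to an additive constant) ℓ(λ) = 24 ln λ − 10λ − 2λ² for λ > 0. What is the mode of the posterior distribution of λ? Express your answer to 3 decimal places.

λ̂_MAP = 1.500

ℓ'(λ) = 24/λ − 10 − 4λ. Setting this to zero and multiplying by λ: 4λ² + 10λ − 24 = 0.
λ = (−10 + √(10² + 4·4·24)) / (2·4) = (−10 + √484) / 8 = (−10 + 22)/8 = 3/2.
ℓ''(λ) = −24/λ² − 4 < 0, confirming a maximum.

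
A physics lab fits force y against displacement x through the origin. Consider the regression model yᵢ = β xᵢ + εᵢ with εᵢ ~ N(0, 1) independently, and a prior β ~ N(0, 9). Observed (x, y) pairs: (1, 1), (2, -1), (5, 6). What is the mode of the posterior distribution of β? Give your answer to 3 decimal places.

β̂_MAP = 0.963

log p(β | y) = −Σ(yᵢ − βxᵢ)²/(2·1) − β²/(2·9) + const.
Setting the derivative to zero: Σxᵢ(yᵢ − βxᵢ)/1 − β/9 = 0, so β = Σxᵢyᵢ / (Σxᵢ² + σ²/τ²).
Σxᵢyᵢ = 1·1 + 2·(-1) + 5·6 = 29; Σxᵢ² = 30; σ²/τ² = 1/9.
β̂_MAP = 29 / (30 + 1/9) = 29/(271/9) = 261/271 ≈ 0.963.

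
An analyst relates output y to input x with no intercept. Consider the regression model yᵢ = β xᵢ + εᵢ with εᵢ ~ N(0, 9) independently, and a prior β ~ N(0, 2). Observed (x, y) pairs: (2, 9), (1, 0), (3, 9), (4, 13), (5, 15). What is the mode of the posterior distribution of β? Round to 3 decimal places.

β̂_MAP = 2.891

log p(β | y) = −Σ(yᵢ − βxᵢ)²/(2·9) − β²/(2·2) + const.
Setting the derivative to zero: Σxᵢ(yᵢ − βxᵢ)/9 − β/2 = 0, so β = Σxᵢyᵢ / (Σxᵢ² + σ²/τ²).
Σxᵢyᵢ = 2·9 + 1·0 + 3·9 + 4·13 + 5·15 = 172; Σxᵢ² = 55; σ²/τ² = 4.5.
β̂_MAP = 172 / (55 + 4.5) = 172/59.5 ≈ 2.891.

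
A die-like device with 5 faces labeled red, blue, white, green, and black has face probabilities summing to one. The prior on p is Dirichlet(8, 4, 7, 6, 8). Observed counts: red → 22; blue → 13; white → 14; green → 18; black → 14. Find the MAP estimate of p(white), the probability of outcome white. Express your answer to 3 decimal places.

The posterior is Dirichlet(αᵢ + nᵢ) = Dirichlet(30, 17, 21, 24, 22).
For a Dirichlet(a₁,…,a_K) with all aᵢ > 1, the mode has j-th component (aⱼ − 1)/(Σaᵢ − K).
Here Σaᵢ = 114 and K = 5, so p(white) = (21 − 1)/(114 − 5) = 20/109 ≈ 0.183.

MAP estimate of p(white) = 0.183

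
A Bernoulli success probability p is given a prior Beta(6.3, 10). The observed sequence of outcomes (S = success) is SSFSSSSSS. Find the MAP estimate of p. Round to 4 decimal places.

p̂_MAP = 0.5708

Prior: Beta(6.3, 10).
Data: 8 successes in 9 trials (from the sequence). The binomial likelihood contributes p^8(1−p)^1, so the posterior is Beta(6.3+8, 10+1) = Beta(14.3, 11).
For Beta(a, b) with a, b > 1 the mode is (a−1)/(a+b−2) = 13.3/23.3 ≈ 0.5708.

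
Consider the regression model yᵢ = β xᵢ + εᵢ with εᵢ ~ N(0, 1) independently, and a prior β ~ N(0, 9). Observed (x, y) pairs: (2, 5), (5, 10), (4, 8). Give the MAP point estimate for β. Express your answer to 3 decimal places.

β̂_MAP = 2.039

log p(β | y) = −Σ(yᵢ − βxᵢ)²/(2·1) − β²/(2·9) + const.
Setting the derivative to zero: Σxᵢ(yᵢ − βxᵢ)/1 − β/9 = 0, so β = Σxᵢyᵢ / (Σxᵢ² + σ²/τ²).
Σxᵢyᵢ = 2·5 + 5·10 + 4·8 = 92; Σxᵢ² = 45; σ²/τ² = 1/9.
β̂_MAP = 92 / (45 + 1/9) = 92/(406/9) = 414/203 ≈ 2.039.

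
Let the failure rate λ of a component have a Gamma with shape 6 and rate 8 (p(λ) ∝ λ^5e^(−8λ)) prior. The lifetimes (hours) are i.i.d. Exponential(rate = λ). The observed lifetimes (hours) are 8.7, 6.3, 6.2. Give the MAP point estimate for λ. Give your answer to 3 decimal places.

The Exponential(rate=λ) likelihood is ∝ λ^n e^(−λΣtᵢ). Here n = 3 and Σtᵢ = 8.7 + 6.3 + 6.2 = 21.2.
Posterior ∝ λ^5e^(−8λ) · λ^3e^(−21.2λ) = λ^8e^(−29.2λ), i.e. Gamma(9, 29.2).
Mode = (a−1)/b = 8/29.2 ≈ 0.274.

λ̂_MAP = 0.274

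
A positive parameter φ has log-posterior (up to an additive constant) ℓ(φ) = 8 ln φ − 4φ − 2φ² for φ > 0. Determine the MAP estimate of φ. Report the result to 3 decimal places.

ℓ'(φ) = 8/φ − 4 − 4φ. Setting this to zero and multiplying by φ: 4φ² + 4φ − 8 = 0.
φ = (−4 + √(4² + 4·4·8)) / (2·4) = (−4 + √144) / 8 = (−4 + 12)/8 = 1.
ℓ''(φ) = −8/φ² − 4 < 0, confirming a maximum.

φ̂_MAP = 1.000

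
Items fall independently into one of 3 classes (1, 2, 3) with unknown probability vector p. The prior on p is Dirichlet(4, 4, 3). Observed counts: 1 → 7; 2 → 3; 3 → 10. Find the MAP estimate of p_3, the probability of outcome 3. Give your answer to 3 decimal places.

MAP estimate: 0.429

The posterior is Dirichlet(αᵢ + nᵢ) = Dirichlet(11, 7, 13).
For a Dirichlet(a₁,…,a_K) with all aᵢ > 1, the mode has j-th component (aⱼ − 1)/(Σaᵢ − K).
Here Σaᵢ = 31 and K = 3, so p_3 = (13 − 1)/(31 − 3) = 12/28 ≈ 0.429.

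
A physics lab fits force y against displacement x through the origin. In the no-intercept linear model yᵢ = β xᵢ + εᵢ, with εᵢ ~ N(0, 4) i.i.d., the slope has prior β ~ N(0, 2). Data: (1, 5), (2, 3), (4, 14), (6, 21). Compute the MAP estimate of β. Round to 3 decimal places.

log p(β | y) = −Σ(yᵢ − βxᵢ)²/(2·4) − β²/(2·2) + const.
Setting the derivative to zero: Σxᵢ(yᵢ − βxᵢ)/4 − β/2 = 0, so β = Σxᵢyᵢ / (Σxᵢ² + σ²/τ²).
Σxᵢyᵢ = 1·5 + 2·3 + 4·14 + 6·21 = 193; Σxᵢ² = 57; σ²/τ² = 2.
β̂_MAP = 193 / (57 + 2) = 193/59 ≈ 3.271.

β̂_MAP = 3.271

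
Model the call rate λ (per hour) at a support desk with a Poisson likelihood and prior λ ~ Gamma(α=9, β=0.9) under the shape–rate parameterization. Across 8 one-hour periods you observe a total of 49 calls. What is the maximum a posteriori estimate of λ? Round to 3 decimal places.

Σxᵢ = 49, n = 8.
Posterior ∝ λ^8e^(−0.9λ) · λ^49e^(−8λ) = λ^57e^(−8.9λ), i.e. Gamma(shape=58, rate=8.9).
The mode of a Gamma(a, b) with a ≥ 1 (shape–rate) is (a−1)/b = 57/8.9 ≈ 6.404.

λ̂_MAP = 6.404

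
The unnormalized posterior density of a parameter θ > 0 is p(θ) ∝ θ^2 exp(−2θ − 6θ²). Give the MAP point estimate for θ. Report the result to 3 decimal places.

θ̂_MAP = 0.333

ℓ'(θ) = 2/θ − 2 − 12θ. Setting this to zero and multiplying by θ: 12θ² + 2θ − 2 = 0.
θ = (−2 + √(2² + 4·12·2)) / (2·12) = (−2 + √100) / 24 = (−2 + 10)/24 = 1/3.
ℓ''(θ) = −2/θ² − 12 < 0, confirming a maximum.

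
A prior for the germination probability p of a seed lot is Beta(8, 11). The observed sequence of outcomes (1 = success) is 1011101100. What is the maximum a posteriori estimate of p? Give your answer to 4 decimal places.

p̂_MAP = 0.4815

Prior: Beta(8, 11).
Data: 6 successes in 10 trials (from the sequence). The binomial likelihood contributes p^6(1−p)^4, so the posterior is Beta(8+6, 11+4) = Beta(14, 15).
For Beta(a, b) with a, b > 1 the mode is (a−1)/(a+b−2) = 13/27 ≈ 0.4815.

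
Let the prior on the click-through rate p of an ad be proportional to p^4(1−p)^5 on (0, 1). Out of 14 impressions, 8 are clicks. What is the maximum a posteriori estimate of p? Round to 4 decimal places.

The prior density ∝ p^4(1−p)^5 is the kernel of Beta(5, 6).
Data: 8 successes in 14 trials. The binomial likelihood contributes p^8(1−p)^6, so the posterior is Beta(5+8, 6+6) = Beta(13, 12).
For Beta(a, b) with a, b > 1 the mode is (a−1)/(a+b−2) = 12/23 ≈ 0.5217.

p̂_MAP = 0.5217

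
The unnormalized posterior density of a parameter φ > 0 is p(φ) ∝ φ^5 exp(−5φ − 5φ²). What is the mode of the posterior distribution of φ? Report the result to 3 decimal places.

φ̂_MAP = 0.500

ℓ'(φ) = 5/φ − 5 − 10φ. Setting this to zero and multiplying by φ: 10φ² + 5φ − 5 = 0.
φ = (−5 + √(5² + 4·10·5)) / (2·10) = (−5 + √225) / 20 = (−5 + 15)/20 = 1/2.
ℓ''(φ) = −5/φ² − 10 < 0, confirming a maximum.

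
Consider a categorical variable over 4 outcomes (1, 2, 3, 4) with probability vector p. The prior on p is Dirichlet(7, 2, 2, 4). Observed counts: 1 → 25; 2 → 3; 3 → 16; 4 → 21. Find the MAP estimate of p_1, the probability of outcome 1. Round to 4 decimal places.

MAP estimate: 0.4079

The posterior is Dirichlet(αᵢ + nᵢ) = Dirichlet(32, 5, 18, 25).
For a Dirichlet(a₁,…,a_K) with all aᵢ > 1, the mode has j-th component (aⱼ − 1)/(Σaᵢ − K).
Here Σaᵢ = 80 and K = 4, so p_1 = (32 − 1)/(80 − 4) = 31/76 ≈ 0.4079.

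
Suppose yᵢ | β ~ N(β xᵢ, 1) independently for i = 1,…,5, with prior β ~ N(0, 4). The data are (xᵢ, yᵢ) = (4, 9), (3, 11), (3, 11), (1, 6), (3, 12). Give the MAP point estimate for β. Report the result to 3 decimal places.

β̂_MAP = 3.254

log p(β | y) = −Σ(yᵢ − βxᵢ)²/(2·1) − β²/(2·4) + const.
Setting the derivative to zero: Σxᵢ(yᵢ − βxᵢ)/1 − β/4 = 0, so β = Σxᵢyᵢ / (Σxᵢ² + σ²/τ²).
Σxᵢyᵢ = 4·9 + 3·11 + 3·11 + 1·6 + 3·12 = 144; Σxᵢ² = 44; σ²/τ² = 0.25.
β̂_MAP = 144 / (44 + 0.25) = 144/44.25 ≈ 3.254.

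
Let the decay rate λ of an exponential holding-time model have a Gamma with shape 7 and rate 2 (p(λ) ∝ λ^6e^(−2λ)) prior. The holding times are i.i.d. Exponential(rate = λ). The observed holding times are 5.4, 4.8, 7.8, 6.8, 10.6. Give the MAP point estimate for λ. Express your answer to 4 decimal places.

λ̂_MAP = 0.2941

The Exponential(rate=λ) likelihood is ∝ λ^n e^(−λΣtᵢ). Here n = 5 and Σtᵢ = 5.4 + 4.8 + 7.8 + 6.8 + 10.6 = 35.4.
Posterior ∝ λ^6e^(−2λ) · λ^5e^(−35.4λ) = λ^11e^(−37.4λ), i.e. Gamma(12, 37.4).
Mode = (a−1)/b = 11/37.4 ≈ 0.2941.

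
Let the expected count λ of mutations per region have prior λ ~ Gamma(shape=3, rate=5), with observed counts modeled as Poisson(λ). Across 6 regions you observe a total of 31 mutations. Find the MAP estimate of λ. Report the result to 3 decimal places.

Σxᵢ = 31, n = 6.
Posterior ∝ λ^2e^(−5λ) · λ^31e^(−6λ) = λ^33e^(−11λ), i.e. Gamma(shape=34, rate=11).
The mode of a Gamma(a, b) with a ≥ 1 (shape–rate) is (a−1)/b = 33/11 ≈ 3.000.

λ̂_MAP = 3.000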